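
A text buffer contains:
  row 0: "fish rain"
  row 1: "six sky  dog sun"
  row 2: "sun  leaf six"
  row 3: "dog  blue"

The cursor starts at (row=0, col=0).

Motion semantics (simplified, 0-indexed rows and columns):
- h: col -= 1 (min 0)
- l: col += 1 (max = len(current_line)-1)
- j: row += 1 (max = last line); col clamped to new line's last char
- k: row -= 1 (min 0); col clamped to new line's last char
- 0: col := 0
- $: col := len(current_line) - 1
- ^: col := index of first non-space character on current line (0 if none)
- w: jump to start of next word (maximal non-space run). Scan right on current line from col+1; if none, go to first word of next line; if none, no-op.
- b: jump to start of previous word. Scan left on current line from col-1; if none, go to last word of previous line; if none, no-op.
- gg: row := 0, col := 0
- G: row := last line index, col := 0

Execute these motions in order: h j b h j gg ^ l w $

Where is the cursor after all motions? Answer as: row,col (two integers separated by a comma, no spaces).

After 1 (h): row=0 col=0 char='f'
After 2 (j): row=1 col=0 char='s'
After 3 (b): row=0 col=5 char='r'
After 4 (h): row=0 col=4 char='_'
After 5 (j): row=1 col=4 char='s'
After 6 (gg): row=0 col=0 char='f'
After 7 (^): row=0 col=0 char='f'
After 8 (l): row=0 col=1 char='i'
After 9 (w): row=0 col=5 char='r'
After 10 ($): row=0 col=8 char='n'

Answer: 0,8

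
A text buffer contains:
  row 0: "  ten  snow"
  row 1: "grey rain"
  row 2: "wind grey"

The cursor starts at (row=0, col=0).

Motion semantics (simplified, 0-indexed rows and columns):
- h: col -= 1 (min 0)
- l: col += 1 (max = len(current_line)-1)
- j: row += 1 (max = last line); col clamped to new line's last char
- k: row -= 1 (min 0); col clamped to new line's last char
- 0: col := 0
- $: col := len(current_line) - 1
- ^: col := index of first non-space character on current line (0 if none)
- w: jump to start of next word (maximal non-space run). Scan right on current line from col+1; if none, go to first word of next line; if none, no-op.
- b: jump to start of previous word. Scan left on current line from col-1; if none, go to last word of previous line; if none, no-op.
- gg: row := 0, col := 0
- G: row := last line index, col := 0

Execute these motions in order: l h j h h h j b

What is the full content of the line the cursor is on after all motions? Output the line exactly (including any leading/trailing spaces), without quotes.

After 1 (l): row=0 col=1 char='_'
After 2 (h): row=0 col=0 char='_'
After 3 (j): row=1 col=0 char='g'
After 4 (h): row=1 col=0 char='g'
After 5 (h): row=1 col=0 char='g'
After 6 (h): row=1 col=0 char='g'
After 7 (j): row=2 col=0 char='w'
After 8 (b): row=1 col=5 char='r'

Answer: grey rain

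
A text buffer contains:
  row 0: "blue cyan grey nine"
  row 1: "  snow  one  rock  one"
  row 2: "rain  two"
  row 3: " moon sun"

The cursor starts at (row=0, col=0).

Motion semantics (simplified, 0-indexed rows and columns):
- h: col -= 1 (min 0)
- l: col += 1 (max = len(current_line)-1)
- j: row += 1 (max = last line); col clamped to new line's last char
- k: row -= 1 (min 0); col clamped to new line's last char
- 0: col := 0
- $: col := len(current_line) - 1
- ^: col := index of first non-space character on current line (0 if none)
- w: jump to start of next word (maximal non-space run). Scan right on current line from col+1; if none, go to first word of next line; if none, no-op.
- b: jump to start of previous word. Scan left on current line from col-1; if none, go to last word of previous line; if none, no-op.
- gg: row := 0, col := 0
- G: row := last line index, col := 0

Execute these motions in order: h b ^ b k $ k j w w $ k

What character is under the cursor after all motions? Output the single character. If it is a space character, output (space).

After 1 (h): row=0 col=0 char='b'
After 2 (b): row=0 col=0 char='b'
After 3 (^): row=0 col=0 char='b'
After 4 (b): row=0 col=0 char='b'
After 5 (k): row=0 col=0 char='b'
After 6 ($): row=0 col=18 char='e'
After 7 (k): row=0 col=18 char='e'
After 8 (j): row=1 col=18 char='_'
After 9 (w): row=1 col=19 char='o'
After 10 (w): row=2 col=0 char='r'
After 11 ($): row=2 col=8 char='o'
After 12 (k): row=1 col=8 char='o'

Answer: o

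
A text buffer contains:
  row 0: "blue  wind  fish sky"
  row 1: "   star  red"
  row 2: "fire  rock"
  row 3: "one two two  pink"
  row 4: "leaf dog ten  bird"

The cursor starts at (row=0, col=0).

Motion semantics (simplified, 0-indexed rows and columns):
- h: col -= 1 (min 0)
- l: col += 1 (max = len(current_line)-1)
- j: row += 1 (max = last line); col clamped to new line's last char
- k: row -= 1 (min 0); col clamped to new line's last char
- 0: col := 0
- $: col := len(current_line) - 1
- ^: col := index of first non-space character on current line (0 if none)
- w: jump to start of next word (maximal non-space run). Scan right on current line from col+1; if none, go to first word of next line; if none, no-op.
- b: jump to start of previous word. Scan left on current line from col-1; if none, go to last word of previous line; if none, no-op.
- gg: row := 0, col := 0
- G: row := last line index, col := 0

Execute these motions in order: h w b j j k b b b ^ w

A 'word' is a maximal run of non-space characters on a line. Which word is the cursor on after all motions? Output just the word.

After 1 (h): row=0 col=0 char='b'
After 2 (w): row=0 col=6 char='w'
After 3 (b): row=0 col=0 char='b'
After 4 (j): row=1 col=0 char='_'
After 5 (j): row=2 col=0 char='f'
After 6 (k): row=1 col=0 char='_'
After 7 (b): row=0 col=17 char='s'
After 8 (b): row=0 col=12 char='f'
After 9 (b): row=0 col=6 char='w'
After 10 (^): row=0 col=0 char='b'
After 11 (w): row=0 col=6 char='w'

Answer: wind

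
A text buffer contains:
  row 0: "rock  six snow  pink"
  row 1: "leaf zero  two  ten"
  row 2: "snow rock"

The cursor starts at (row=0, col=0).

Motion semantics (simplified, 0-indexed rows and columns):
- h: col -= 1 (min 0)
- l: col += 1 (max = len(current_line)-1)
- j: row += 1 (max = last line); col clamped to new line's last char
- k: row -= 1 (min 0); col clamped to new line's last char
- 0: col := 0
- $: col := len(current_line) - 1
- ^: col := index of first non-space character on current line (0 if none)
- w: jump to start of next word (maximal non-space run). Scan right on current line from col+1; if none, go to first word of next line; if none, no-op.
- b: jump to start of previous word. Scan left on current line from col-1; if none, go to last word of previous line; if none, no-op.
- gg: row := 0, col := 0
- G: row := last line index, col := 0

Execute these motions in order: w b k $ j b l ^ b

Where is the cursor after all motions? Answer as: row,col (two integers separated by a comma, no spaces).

Answer: 0,16

Derivation:
After 1 (w): row=0 col=6 char='s'
After 2 (b): row=0 col=0 char='r'
After 3 (k): row=0 col=0 char='r'
After 4 ($): row=0 col=19 char='k'
After 5 (j): row=1 col=18 char='n'
After 6 (b): row=1 col=16 char='t'
After 7 (l): row=1 col=17 char='e'
After 8 (^): row=1 col=0 char='l'
After 9 (b): row=0 col=16 char='p'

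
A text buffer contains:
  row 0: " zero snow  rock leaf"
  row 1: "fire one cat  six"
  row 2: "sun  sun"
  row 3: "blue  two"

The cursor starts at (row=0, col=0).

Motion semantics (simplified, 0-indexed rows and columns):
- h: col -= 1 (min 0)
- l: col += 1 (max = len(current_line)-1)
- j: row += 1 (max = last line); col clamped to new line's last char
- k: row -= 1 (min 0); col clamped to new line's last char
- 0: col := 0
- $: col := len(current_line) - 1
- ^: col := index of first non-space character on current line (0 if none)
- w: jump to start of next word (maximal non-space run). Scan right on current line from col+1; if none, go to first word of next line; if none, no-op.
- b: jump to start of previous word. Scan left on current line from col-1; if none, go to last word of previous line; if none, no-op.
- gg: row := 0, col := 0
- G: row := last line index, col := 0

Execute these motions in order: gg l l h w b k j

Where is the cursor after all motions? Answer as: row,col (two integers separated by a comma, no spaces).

After 1 (gg): row=0 col=0 char='_'
After 2 (l): row=0 col=1 char='z'
After 3 (l): row=0 col=2 char='e'
After 4 (h): row=0 col=1 char='z'
After 5 (w): row=0 col=6 char='s'
After 6 (b): row=0 col=1 char='z'
After 7 (k): row=0 col=1 char='z'
After 8 (j): row=1 col=1 char='i'

Answer: 1,1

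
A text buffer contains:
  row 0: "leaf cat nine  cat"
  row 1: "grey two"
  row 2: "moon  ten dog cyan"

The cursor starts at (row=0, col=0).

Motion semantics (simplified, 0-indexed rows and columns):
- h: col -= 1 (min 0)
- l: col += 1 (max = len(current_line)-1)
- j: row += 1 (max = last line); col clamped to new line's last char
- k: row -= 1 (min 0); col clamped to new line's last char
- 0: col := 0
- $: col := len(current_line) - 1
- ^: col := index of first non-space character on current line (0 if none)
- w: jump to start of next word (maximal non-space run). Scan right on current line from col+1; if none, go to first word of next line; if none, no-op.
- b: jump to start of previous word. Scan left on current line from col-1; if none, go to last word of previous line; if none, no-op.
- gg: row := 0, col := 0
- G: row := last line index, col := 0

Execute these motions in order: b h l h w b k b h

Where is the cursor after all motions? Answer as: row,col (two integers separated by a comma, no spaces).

Answer: 0,0

Derivation:
After 1 (b): row=0 col=0 char='l'
After 2 (h): row=0 col=0 char='l'
After 3 (l): row=0 col=1 char='e'
After 4 (h): row=0 col=0 char='l'
After 5 (w): row=0 col=5 char='c'
After 6 (b): row=0 col=0 char='l'
After 7 (k): row=0 col=0 char='l'
After 8 (b): row=0 col=0 char='l'
After 9 (h): row=0 col=0 char='l'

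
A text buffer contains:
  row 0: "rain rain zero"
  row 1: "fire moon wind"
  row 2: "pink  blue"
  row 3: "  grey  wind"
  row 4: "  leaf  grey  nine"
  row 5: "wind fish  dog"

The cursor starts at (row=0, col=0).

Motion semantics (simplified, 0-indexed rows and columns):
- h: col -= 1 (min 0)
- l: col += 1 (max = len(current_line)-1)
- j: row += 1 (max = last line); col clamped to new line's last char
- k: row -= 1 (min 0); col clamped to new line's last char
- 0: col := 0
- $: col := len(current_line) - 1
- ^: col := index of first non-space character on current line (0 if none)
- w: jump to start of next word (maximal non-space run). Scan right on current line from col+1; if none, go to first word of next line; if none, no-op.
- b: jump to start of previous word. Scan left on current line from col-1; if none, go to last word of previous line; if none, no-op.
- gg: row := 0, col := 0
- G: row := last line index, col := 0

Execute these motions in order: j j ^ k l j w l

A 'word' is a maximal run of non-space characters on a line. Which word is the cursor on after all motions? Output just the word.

After 1 (j): row=1 col=0 char='f'
After 2 (j): row=2 col=0 char='p'
After 3 (^): row=2 col=0 char='p'
After 4 (k): row=1 col=0 char='f'
After 5 (l): row=1 col=1 char='i'
After 6 (j): row=2 col=1 char='i'
After 7 (w): row=2 col=6 char='b'
After 8 (l): row=2 col=7 char='l'

Answer: blue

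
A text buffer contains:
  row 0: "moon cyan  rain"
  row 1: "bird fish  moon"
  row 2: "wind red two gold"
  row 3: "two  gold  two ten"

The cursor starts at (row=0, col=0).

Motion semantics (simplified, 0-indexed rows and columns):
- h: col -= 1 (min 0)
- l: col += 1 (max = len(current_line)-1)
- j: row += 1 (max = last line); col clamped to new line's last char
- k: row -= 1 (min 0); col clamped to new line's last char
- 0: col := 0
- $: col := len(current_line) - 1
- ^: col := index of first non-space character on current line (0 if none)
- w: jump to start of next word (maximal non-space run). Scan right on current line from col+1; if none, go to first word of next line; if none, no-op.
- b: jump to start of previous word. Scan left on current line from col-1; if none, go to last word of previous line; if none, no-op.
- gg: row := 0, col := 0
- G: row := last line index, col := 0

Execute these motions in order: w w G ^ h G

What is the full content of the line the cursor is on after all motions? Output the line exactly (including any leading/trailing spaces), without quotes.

Answer: two  gold  two ten

Derivation:
After 1 (w): row=0 col=5 char='c'
After 2 (w): row=0 col=11 char='r'
After 3 (G): row=3 col=0 char='t'
After 4 (^): row=3 col=0 char='t'
After 5 (h): row=3 col=0 char='t'
After 6 (G): row=3 col=0 char='t'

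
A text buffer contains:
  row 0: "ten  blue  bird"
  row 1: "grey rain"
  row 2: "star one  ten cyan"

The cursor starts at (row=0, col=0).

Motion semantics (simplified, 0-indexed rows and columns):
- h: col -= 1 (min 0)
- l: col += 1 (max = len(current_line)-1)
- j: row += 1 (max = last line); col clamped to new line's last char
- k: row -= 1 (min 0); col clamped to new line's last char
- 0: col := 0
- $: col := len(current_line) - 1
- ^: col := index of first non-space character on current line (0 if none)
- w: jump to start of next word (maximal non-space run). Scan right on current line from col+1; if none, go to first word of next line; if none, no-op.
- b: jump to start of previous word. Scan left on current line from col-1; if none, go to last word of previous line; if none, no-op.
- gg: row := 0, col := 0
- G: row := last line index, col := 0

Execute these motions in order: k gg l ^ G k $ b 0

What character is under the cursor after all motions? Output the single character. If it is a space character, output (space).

After 1 (k): row=0 col=0 char='t'
After 2 (gg): row=0 col=0 char='t'
After 3 (l): row=0 col=1 char='e'
After 4 (^): row=0 col=0 char='t'
After 5 (G): row=2 col=0 char='s'
After 6 (k): row=1 col=0 char='g'
After 7 ($): row=1 col=8 char='n'
After 8 (b): row=1 col=5 char='r'
After 9 (0): row=1 col=0 char='g'

Answer: g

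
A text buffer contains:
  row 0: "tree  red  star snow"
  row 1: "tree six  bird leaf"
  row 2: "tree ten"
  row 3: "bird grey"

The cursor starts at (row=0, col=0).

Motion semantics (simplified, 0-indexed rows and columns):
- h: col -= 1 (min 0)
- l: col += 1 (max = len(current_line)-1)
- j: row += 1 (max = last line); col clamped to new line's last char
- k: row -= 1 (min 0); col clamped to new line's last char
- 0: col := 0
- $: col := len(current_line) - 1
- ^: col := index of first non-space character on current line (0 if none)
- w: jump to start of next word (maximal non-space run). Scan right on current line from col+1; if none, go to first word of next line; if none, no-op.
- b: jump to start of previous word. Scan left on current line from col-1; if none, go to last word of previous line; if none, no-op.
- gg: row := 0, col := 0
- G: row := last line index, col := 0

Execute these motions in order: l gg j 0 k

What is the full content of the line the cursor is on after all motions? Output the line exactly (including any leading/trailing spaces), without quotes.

Answer: tree  red  star snow

Derivation:
After 1 (l): row=0 col=1 char='r'
After 2 (gg): row=0 col=0 char='t'
After 3 (j): row=1 col=0 char='t'
After 4 (0): row=1 col=0 char='t'
After 5 (k): row=0 col=0 char='t'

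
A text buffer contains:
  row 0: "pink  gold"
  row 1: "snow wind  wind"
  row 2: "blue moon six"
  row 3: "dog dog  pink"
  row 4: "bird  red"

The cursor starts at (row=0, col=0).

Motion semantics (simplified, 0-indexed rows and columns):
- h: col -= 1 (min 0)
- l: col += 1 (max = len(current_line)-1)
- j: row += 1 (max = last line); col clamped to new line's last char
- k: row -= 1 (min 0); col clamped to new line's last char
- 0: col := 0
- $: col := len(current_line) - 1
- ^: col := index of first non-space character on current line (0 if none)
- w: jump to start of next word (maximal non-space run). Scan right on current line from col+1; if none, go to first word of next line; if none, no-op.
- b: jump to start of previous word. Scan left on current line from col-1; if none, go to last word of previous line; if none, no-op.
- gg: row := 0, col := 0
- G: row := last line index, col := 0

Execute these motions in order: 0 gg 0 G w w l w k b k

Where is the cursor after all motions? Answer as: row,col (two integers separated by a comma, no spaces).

After 1 (0): row=0 col=0 char='p'
After 2 (gg): row=0 col=0 char='p'
After 3 (0): row=0 col=0 char='p'
After 4 (G): row=4 col=0 char='b'
After 5 (w): row=4 col=6 char='r'
After 6 (w): row=4 col=6 char='r'
After 7 (l): row=4 col=7 char='e'
After 8 (w): row=4 col=7 char='e'
After 9 (k): row=3 col=7 char='_'
After 10 (b): row=3 col=4 char='d'
After 11 (k): row=2 col=4 char='_'

Answer: 2,4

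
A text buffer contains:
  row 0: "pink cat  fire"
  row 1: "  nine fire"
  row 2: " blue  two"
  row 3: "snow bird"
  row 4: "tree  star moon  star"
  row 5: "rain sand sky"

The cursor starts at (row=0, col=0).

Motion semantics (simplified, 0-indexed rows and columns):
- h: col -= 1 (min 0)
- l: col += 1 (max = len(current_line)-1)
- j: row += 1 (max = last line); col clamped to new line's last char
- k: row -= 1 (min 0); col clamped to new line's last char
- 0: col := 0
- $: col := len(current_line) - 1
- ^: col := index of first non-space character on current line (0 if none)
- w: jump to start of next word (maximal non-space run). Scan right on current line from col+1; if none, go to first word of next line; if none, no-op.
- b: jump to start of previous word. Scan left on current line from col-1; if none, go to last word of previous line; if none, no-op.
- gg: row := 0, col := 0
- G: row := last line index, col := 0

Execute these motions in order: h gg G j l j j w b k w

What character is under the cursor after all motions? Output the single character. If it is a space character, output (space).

After 1 (h): row=0 col=0 char='p'
After 2 (gg): row=0 col=0 char='p'
After 3 (G): row=5 col=0 char='r'
After 4 (j): row=5 col=0 char='r'
After 5 (l): row=5 col=1 char='a'
After 6 (j): row=5 col=1 char='a'
After 7 (j): row=5 col=1 char='a'
After 8 (w): row=5 col=5 char='s'
After 9 (b): row=5 col=0 char='r'
After 10 (k): row=4 col=0 char='t'
After 11 (w): row=4 col=6 char='s'

Answer: s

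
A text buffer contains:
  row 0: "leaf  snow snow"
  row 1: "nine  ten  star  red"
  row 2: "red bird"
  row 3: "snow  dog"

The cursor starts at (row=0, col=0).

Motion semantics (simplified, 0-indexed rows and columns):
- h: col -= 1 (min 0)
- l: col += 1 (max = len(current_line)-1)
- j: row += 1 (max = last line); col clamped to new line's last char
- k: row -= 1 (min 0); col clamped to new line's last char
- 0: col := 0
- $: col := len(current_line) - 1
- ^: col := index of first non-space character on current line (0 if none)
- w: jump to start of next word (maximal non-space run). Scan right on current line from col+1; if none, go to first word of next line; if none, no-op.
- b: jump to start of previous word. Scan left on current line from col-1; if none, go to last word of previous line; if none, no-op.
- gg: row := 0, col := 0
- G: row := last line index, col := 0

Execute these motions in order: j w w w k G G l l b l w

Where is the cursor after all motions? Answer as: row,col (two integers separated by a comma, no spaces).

After 1 (j): row=1 col=0 char='n'
After 2 (w): row=1 col=6 char='t'
After 3 (w): row=1 col=11 char='s'
After 4 (w): row=1 col=17 char='r'
After 5 (k): row=0 col=14 char='w'
After 6 (G): row=3 col=0 char='s'
After 7 (G): row=3 col=0 char='s'
After 8 (l): row=3 col=1 char='n'
After 9 (l): row=3 col=2 char='o'
After 10 (b): row=3 col=0 char='s'
After 11 (l): row=3 col=1 char='n'
After 12 (w): row=3 col=6 char='d'

Answer: 3,6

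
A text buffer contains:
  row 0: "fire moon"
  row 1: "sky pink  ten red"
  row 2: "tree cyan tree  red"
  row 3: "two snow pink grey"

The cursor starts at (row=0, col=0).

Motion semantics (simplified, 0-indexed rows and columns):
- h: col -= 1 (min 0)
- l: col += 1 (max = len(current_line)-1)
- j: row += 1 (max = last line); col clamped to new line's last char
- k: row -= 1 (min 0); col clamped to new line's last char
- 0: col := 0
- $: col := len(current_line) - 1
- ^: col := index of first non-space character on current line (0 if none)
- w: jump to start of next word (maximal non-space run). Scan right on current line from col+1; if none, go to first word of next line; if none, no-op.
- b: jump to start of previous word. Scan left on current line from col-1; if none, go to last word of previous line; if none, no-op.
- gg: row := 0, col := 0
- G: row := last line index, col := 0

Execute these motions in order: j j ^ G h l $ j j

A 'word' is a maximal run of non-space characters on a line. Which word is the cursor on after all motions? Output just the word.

After 1 (j): row=1 col=0 char='s'
After 2 (j): row=2 col=0 char='t'
After 3 (^): row=2 col=0 char='t'
After 4 (G): row=3 col=0 char='t'
After 5 (h): row=3 col=0 char='t'
After 6 (l): row=3 col=1 char='w'
After 7 ($): row=3 col=17 char='y'
After 8 (j): row=3 col=17 char='y'
After 9 (j): row=3 col=17 char='y'

Answer: grey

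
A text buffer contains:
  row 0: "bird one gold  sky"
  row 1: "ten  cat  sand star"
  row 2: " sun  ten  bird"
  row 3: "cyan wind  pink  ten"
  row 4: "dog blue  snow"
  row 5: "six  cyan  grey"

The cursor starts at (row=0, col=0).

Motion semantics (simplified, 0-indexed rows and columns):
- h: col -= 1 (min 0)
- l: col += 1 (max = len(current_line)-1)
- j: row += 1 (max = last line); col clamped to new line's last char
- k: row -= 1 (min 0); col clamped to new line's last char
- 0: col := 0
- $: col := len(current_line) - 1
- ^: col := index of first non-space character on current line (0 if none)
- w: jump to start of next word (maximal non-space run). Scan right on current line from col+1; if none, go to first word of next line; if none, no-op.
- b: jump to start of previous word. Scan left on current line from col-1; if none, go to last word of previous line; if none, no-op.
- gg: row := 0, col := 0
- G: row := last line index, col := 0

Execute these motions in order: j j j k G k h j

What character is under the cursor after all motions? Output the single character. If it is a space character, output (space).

Answer: s

Derivation:
After 1 (j): row=1 col=0 char='t'
After 2 (j): row=2 col=0 char='_'
After 3 (j): row=3 col=0 char='c'
After 4 (k): row=2 col=0 char='_'
After 5 (G): row=5 col=0 char='s'
After 6 (k): row=4 col=0 char='d'
After 7 (h): row=4 col=0 char='d'
After 8 (j): row=5 col=0 char='s'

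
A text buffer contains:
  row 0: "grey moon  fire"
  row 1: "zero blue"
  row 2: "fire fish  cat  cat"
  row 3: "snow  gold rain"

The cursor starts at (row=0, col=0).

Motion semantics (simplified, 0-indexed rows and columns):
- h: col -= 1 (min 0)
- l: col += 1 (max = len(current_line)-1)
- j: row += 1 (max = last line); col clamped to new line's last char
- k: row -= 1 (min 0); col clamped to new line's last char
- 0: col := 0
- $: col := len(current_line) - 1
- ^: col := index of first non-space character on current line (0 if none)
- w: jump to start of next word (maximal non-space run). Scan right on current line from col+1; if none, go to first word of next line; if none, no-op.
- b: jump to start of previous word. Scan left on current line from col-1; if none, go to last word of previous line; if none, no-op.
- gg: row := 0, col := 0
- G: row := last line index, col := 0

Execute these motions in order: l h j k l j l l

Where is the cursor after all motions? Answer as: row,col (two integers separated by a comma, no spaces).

After 1 (l): row=0 col=1 char='r'
After 2 (h): row=0 col=0 char='g'
After 3 (j): row=1 col=0 char='z'
After 4 (k): row=0 col=0 char='g'
After 5 (l): row=0 col=1 char='r'
After 6 (j): row=1 col=1 char='e'
After 7 (l): row=1 col=2 char='r'
After 8 (l): row=1 col=3 char='o'

Answer: 1,3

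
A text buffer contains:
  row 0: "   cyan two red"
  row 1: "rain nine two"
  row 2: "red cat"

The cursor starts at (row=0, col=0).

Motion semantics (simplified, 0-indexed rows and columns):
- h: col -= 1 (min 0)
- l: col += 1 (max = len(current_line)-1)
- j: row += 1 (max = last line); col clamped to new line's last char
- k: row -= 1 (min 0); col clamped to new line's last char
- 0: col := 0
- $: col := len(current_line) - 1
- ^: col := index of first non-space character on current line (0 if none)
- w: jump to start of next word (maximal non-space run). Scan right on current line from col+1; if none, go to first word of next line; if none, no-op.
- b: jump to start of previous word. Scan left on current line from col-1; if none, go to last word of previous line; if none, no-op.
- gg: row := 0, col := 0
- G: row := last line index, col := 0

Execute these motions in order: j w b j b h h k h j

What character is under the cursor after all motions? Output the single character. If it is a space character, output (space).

Answer: n

Derivation:
After 1 (j): row=1 col=0 char='r'
After 2 (w): row=1 col=5 char='n'
After 3 (b): row=1 col=0 char='r'
After 4 (j): row=2 col=0 char='r'
After 5 (b): row=1 col=10 char='t'
After 6 (h): row=1 col=9 char='_'
After 7 (h): row=1 col=8 char='e'
After 8 (k): row=0 col=8 char='t'
After 9 (h): row=0 col=7 char='_'
After 10 (j): row=1 col=7 char='n'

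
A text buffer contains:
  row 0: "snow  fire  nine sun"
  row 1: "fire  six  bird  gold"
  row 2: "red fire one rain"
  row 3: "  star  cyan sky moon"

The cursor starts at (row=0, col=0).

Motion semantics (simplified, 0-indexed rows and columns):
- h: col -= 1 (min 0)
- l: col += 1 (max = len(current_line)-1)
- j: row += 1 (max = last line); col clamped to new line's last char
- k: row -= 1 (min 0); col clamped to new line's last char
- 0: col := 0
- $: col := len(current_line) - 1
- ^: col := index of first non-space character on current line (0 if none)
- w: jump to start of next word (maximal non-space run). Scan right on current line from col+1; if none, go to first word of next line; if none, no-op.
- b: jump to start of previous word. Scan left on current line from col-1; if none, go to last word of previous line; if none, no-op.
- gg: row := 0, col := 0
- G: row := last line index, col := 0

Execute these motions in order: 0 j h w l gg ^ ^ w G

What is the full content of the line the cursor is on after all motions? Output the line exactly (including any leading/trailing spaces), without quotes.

Answer:   star  cyan sky moon

Derivation:
After 1 (0): row=0 col=0 char='s'
After 2 (j): row=1 col=0 char='f'
After 3 (h): row=1 col=0 char='f'
After 4 (w): row=1 col=6 char='s'
After 5 (l): row=1 col=7 char='i'
After 6 (gg): row=0 col=0 char='s'
After 7 (^): row=0 col=0 char='s'
After 8 (^): row=0 col=0 char='s'
After 9 (w): row=0 col=6 char='f'
After 10 (G): row=3 col=0 char='_'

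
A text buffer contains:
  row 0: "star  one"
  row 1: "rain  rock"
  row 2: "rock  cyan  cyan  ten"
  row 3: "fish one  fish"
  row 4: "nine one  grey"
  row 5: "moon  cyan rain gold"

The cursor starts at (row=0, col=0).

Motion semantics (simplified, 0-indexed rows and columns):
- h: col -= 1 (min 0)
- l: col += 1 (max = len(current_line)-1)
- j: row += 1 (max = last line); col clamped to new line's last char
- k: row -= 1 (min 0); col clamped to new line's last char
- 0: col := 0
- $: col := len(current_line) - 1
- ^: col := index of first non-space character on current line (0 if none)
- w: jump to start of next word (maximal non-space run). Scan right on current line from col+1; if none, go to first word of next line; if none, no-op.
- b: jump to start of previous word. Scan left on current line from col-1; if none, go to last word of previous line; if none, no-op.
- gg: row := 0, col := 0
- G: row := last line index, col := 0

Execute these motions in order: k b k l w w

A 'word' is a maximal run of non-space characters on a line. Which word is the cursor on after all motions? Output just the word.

Answer: rain

Derivation:
After 1 (k): row=0 col=0 char='s'
After 2 (b): row=0 col=0 char='s'
After 3 (k): row=0 col=0 char='s'
After 4 (l): row=0 col=1 char='t'
After 5 (w): row=0 col=6 char='o'
After 6 (w): row=1 col=0 char='r'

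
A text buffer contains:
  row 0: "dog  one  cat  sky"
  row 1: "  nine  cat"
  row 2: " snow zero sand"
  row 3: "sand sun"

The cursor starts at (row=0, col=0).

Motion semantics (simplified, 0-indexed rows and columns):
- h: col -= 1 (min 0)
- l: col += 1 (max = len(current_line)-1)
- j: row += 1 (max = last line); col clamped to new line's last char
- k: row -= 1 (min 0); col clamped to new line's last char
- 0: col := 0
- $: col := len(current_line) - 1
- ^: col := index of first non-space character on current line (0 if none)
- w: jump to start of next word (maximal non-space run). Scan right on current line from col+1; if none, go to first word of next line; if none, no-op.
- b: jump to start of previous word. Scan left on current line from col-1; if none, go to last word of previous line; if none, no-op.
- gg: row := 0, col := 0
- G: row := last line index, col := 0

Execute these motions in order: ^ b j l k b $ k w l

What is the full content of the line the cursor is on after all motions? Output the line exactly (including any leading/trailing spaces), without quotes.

After 1 (^): row=0 col=0 char='d'
After 2 (b): row=0 col=0 char='d'
After 3 (j): row=1 col=0 char='_'
After 4 (l): row=1 col=1 char='_'
After 5 (k): row=0 col=1 char='o'
After 6 (b): row=0 col=0 char='d'
After 7 ($): row=0 col=17 char='y'
After 8 (k): row=0 col=17 char='y'
After 9 (w): row=1 col=2 char='n'
After 10 (l): row=1 col=3 char='i'

Answer:   nine  cat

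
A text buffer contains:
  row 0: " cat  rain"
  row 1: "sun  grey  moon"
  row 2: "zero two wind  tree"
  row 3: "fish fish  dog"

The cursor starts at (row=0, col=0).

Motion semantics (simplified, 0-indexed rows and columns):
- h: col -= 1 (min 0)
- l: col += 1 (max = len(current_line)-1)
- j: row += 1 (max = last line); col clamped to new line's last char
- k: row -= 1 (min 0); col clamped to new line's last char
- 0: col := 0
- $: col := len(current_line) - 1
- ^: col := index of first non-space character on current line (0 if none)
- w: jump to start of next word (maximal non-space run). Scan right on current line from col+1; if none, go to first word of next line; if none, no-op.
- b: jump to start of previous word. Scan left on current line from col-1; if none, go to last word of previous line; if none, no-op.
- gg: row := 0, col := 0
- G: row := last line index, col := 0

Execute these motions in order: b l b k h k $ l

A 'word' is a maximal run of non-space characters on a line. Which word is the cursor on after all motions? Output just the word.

After 1 (b): row=0 col=0 char='_'
After 2 (l): row=0 col=1 char='c'
After 3 (b): row=0 col=1 char='c'
After 4 (k): row=0 col=1 char='c'
After 5 (h): row=0 col=0 char='_'
After 6 (k): row=0 col=0 char='_'
After 7 ($): row=0 col=9 char='n'
After 8 (l): row=0 col=9 char='n'

Answer: rain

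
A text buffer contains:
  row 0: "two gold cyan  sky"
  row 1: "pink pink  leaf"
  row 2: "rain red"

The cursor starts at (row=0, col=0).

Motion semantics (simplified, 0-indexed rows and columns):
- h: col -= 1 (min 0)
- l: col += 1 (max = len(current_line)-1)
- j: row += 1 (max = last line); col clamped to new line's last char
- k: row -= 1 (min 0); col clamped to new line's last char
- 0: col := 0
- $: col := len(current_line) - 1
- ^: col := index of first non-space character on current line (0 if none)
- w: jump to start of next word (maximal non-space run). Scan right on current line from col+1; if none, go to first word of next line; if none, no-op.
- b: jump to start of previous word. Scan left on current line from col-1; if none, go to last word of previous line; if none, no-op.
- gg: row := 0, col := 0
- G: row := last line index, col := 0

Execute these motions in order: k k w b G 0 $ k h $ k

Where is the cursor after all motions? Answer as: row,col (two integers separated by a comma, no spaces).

Answer: 0,14

Derivation:
After 1 (k): row=0 col=0 char='t'
After 2 (k): row=0 col=0 char='t'
After 3 (w): row=0 col=4 char='g'
After 4 (b): row=0 col=0 char='t'
After 5 (G): row=2 col=0 char='r'
After 6 (0): row=2 col=0 char='r'
After 7 ($): row=2 col=7 char='d'
After 8 (k): row=1 col=7 char='n'
After 9 (h): row=1 col=6 char='i'
After 10 ($): row=1 col=14 char='f'
After 11 (k): row=0 col=14 char='_'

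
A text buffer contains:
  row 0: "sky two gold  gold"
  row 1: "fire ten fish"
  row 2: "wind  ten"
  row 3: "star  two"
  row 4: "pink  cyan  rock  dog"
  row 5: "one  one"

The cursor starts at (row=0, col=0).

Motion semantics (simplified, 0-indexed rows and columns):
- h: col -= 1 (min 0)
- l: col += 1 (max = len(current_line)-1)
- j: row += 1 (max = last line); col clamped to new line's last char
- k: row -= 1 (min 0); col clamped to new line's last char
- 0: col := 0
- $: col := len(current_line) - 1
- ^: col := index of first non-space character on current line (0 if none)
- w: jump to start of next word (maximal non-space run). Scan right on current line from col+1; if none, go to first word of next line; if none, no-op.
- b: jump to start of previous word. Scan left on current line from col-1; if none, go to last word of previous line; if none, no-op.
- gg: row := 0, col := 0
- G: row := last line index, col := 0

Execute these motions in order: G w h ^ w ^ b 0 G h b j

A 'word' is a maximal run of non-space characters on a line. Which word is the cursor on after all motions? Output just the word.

After 1 (G): row=5 col=0 char='o'
After 2 (w): row=5 col=5 char='o'
After 3 (h): row=5 col=4 char='_'
After 4 (^): row=5 col=0 char='o'
After 5 (w): row=5 col=5 char='o'
After 6 (^): row=5 col=0 char='o'
After 7 (b): row=4 col=18 char='d'
After 8 (0): row=4 col=0 char='p'
After 9 (G): row=5 col=0 char='o'
After 10 (h): row=5 col=0 char='o'
After 11 (b): row=4 col=18 char='d'
After 12 (j): row=5 col=7 char='e'

Answer: one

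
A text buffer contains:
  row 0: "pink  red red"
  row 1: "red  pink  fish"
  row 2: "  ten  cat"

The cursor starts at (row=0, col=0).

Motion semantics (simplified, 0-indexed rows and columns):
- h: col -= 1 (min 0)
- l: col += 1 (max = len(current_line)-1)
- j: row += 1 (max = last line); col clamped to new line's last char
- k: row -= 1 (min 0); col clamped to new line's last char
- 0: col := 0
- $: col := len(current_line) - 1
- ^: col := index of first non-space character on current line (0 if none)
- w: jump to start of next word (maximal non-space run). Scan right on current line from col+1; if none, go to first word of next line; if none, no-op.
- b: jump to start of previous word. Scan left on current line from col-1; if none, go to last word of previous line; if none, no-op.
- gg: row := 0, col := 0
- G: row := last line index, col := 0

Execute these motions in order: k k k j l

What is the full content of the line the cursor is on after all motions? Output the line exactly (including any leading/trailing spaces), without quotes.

After 1 (k): row=0 col=0 char='p'
After 2 (k): row=0 col=0 char='p'
After 3 (k): row=0 col=0 char='p'
After 4 (j): row=1 col=0 char='r'
After 5 (l): row=1 col=1 char='e'

Answer: red  pink  fish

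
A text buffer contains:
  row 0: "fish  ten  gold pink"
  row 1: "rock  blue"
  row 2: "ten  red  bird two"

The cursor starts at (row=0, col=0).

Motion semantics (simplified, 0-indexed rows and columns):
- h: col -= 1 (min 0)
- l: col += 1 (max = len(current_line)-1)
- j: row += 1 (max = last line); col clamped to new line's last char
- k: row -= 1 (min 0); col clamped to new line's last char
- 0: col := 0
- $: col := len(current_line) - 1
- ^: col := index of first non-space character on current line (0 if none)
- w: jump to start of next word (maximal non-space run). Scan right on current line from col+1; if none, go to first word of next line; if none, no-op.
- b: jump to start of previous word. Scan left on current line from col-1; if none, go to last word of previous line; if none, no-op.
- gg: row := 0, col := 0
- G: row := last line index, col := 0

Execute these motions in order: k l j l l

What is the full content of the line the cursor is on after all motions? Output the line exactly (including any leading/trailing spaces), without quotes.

After 1 (k): row=0 col=0 char='f'
After 2 (l): row=0 col=1 char='i'
After 3 (j): row=1 col=1 char='o'
After 4 (l): row=1 col=2 char='c'
After 5 (l): row=1 col=3 char='k'

Answer: rock  blue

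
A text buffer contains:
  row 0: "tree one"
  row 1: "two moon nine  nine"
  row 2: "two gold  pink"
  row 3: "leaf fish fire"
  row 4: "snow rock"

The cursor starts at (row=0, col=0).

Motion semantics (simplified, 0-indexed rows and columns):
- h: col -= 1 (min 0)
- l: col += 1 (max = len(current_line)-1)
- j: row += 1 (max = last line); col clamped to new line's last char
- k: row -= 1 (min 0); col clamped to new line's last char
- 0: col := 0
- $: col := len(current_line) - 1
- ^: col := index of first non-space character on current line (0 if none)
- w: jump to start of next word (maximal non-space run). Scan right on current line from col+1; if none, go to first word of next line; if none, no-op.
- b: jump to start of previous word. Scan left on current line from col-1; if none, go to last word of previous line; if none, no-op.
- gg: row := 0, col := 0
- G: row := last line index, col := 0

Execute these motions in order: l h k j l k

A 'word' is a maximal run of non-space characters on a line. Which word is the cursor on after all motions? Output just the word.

After 1 (l): row=0 col=1 char='r'
After 2 (h): row=0 col=0 char='t'
After 3 (k): row=0 col=0 char='t'
After 4 (j): row=1 col=0 char='t'
After 5 (l): row=1 col=1 char='w'
After 6 (k): row=0 col=1 char='r'

Answer: tree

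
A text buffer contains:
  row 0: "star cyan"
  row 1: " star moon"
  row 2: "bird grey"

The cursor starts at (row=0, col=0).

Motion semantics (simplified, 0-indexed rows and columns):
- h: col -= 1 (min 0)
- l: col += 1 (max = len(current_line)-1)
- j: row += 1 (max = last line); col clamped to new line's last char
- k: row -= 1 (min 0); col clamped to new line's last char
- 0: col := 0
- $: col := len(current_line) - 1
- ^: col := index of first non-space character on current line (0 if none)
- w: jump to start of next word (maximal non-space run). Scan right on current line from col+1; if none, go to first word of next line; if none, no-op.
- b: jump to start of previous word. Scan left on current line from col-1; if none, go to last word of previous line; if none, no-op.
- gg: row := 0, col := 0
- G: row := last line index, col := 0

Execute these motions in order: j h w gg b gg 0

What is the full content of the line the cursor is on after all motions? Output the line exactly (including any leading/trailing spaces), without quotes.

Answer: star cyan

Derivation:
After 1 (j): row=1 col=0 char='_'
After 2 (h): row=1 col=0 char='_'
After 3 (w): row=1 col=1 char='s'
After 4 (gg): row=0 col=0 char='s'
After 5 (b): row=0 col=0 char='s'
After 6 (gg): row=0 col=0 char='s'
After 7 (0): row=0 col=0 char='s'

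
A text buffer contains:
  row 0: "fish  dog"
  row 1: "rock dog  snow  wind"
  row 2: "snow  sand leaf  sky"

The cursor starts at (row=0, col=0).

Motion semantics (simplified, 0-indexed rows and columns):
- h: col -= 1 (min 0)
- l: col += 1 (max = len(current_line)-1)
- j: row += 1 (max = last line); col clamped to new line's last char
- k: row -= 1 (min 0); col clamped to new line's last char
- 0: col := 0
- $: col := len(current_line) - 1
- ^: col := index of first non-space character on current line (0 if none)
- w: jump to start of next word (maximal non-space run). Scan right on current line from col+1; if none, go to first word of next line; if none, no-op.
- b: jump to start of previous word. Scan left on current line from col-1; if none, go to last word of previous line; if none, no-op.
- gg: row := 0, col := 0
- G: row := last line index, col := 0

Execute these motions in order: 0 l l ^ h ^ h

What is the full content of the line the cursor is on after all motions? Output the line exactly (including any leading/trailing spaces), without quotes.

Answer: fish  dog

Derivation:
After 1 (0): row=0 col=0 char='f'
After 2 (l): row=0 col=1 char='i'
After 3 (l): row=0 col=2 char='s'
After 4 (^): row=0 col=0 char='f'
After 5 (h): row=0 col=0 char='f'
After 6 (^): row=0 col=0 char='f'
After 7 (h): row=0 col=0 char='f'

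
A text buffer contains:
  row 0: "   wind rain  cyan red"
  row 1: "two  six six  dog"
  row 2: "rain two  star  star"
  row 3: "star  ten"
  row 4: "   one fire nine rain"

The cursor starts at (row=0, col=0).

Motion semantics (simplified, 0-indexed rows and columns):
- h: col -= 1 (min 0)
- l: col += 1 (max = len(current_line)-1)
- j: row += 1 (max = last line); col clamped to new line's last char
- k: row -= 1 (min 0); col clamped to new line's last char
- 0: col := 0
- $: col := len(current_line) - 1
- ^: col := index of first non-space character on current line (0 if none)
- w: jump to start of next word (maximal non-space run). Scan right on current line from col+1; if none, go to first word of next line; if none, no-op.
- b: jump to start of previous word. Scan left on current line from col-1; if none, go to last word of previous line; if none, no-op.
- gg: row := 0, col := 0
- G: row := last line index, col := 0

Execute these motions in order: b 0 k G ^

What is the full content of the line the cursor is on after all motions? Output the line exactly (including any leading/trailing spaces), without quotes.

Answer:    one fire nine rain

Derivation:
After 1 (b): row=0 col=0 char='_'
After 2 (0): row=0 col=0 char='_'
After 3 (k): row=0 col=0 char='_'
After 4 (G): row=4 col=0 char='_'
After 5 (^): row=4 col=3 char='o'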